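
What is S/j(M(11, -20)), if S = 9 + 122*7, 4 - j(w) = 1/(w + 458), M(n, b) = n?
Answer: 404747/1875 ≈ 215.86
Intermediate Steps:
j(w) = 4 - 1/(458 + w) (j(w) = 4 - 1/(w + 458) = 4 - 1/(458 + w))
S = 863 (S = 9 + 854 = 863)
S/j(M(11, -20)) = 863/(((1831 + 4*11)/(458 + 11))) = 863/(((1831 + 44)/469)) = 863/(((1/469)*1875)) = 863/(1875/469) = 863*(469/1875) = 404747/1875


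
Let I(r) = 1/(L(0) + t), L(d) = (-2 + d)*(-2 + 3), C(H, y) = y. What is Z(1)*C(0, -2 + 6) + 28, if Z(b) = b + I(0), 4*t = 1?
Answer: 208/7 ≈ 29.714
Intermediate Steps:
t = ¼ (t = (¼)*1 = ¼ ≈ 0.25000)
L(d) = -2 + d (L(d) = (-2 + d)*1 = -2 + d)
I(r) = -4/7 (I(r) = 1/((-2 + 0) + ¼) = 1/(-2 + ¼) = 1/(-7/4) = -4/7)
Z(b) = -4/7 + b (Z(b) = b - 4/7 = -4/7 + b)
Z(1)*C(0, -2 + 6) + 28 = (-4/7 + 1)*(-2 + 6) + 28 = (3/7)*4 + 28 = 12/7 + 28 = 208/7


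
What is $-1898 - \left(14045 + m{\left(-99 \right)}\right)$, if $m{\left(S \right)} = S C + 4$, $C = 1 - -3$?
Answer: $-15551$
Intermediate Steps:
$C = 4$ ($C = 1 + 3 = 4$)
$m{\left(S \right)} = 4 + 4 S$ ($m{\left(S \right)} = S 4 + 4 = 4 S + 4 = 4 + 4 S$)
$-1898 - \left(14045 + m{\left(-99 \right)}\right) = -1898 - \left(14049 - 396\right) = -1898 - 13653 = -15551$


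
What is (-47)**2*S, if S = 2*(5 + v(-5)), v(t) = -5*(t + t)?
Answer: 242990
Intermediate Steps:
v(t) = -10*t
S = 110 (S = 2*(5 - 10*(-5)) = 2*(5 + 50) = 2*55 = 110)
(-47)**2*S = (-47)**2*110 = 2209*110 = 242990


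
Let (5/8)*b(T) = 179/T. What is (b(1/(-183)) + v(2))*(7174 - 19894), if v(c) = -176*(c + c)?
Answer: 675625344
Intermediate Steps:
v(c) = -352*c
b(T) = 1432/(5*T) (b(T) = 8*(179/T)/5 = 1432/(5*T))
(b(1/(-183)) + v(2))*(7174 - 19894) = (1432/(5*(1/(-183))) - 352*2)*(7174 - 19894) = (1432/(5*(-1/183)) - 704)*(-12720) = ((1432/5)*(-183) - 704)*(-12720) = (-262056/5 - 704)*(-12720) = -265576/5*(-12720) = 675625344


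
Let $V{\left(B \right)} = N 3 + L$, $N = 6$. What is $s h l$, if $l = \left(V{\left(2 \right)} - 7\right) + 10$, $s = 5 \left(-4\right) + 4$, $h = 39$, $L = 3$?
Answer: $-14976$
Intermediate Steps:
$V{\left(B \right)} = 21$ ($V{\left(B \right)} = 6 \cdot 3 + 3 = 18 + 3 = 21$)
$s = -16$ ($s = -20 + 4 = -16$)
$l = 24$ ($l = \left(21 - 7\right) + 10 = 14 + 10 = 24$)
$s h l = \left(-16\right) 39 \cdot 24 = \left(-624\right) 24 = -14976$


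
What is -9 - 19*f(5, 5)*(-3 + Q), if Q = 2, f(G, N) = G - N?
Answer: -9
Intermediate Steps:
-9 - 19*f(5, 5)*(-3 + Q) = -9 - 19*(5 - 1*5)*(-3 + 2) = -9 - 19*(5 - 5)*(-1) = -9 - 0*(-1) = -9 - 19*0 = -9 + 0 = -9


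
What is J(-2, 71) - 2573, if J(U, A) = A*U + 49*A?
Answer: 764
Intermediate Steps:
J(U, A) = 49*A + A*U
J(-2, 71) - 2573 = 71*(49 - 2) - 2573 = 71*47 - 2573 = 3337 - 2573 = 764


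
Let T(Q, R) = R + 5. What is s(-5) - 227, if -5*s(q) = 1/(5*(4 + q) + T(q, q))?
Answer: -5674/25 ≈ -226.96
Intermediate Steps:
T(Q, R) = 5 + R
s(q) = -1/(5*(25 + 6*q)) (s(q) = -1/(5*(5*(4 + q) + (5 + q))) = -1/(5*((20 + 5*q) + (5 + q))) = -1/(5*(25 + 6*q)))
s(-5) - 227 = -1/(125 + 30*(-5)) - 227 = -1/(125 - 150) - 227 = -1/(-25) - 227 = -1*(-1/25) - 227 = 1/25 - 227 = -5674/25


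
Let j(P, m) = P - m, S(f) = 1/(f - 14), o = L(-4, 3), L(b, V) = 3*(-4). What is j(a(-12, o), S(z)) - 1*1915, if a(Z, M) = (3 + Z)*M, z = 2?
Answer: -21683/12 ≈ -1806.9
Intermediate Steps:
L(b, V) = -12
o = -12
S(f) = 1/(-14 + f)
a(Z, M) = M*(3 + Z)
j(a(-12, o), S(z)) - 1*1915 = (-12*(3 - 12) - 1/(-14 + 2)) - 1*1915 = (-12*(-9) - 1/(-12)) - 1915 = (108 - 1*(-1/12)) - 1915 = (108 + 1/12) - 1915 = 1297/12 - 1915 = -21683/12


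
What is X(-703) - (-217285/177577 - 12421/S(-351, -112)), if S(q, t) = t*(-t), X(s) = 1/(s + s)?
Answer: 364403440525/1565950699264 ≈ 0.23270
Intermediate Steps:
X(s) = 1/(2*s)
S(q, t) = -t²
X(-703) - (-217285/177577 - 12421/S(-351, -112)) = (½)/(-703) - (-217285/177577 - 12421/((-1*(-112)²))) = (½)*(-1/703) - (-217285*1/177577 - 12421/((-1*12544))) = -1/1406 - (-217285/177577 - 12421/(-12544)) = -1/1406 - (-217285/177577 - 12421*(-1/12544)) = -1/1406 - (-217285/177577 + 12421/12544) = -1/1406 - 1*(-519939123/2227525888) = -1/1406 + 519939123/2227525888 = 364403440525/1565950699264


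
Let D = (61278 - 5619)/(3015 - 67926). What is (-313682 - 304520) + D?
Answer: -13376055227/21637 ≈ -6.1820e+5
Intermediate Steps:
D = -18553/21637 (D = 55659/(-64911) = 55659*(-1/64911) = -18553/21637 ≈ -0.85747)
(-313682 - 304520) + D = (-313682 - 304520) - 18553/21637 = -618202 - 18553/21637 = -13376055227/21637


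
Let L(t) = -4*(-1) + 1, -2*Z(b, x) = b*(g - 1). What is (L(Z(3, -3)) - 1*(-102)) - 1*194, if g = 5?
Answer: -87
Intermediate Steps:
Z(b, x) = -2*b (Z(b, x) = -b*(5 - 1)/2 = -b*4/2 = -2*b)
L(t) = 5 (L(t) = 4 + 1 = 5)
(L(Z(3, -3)) - 1*(-102)) - 1*194 = (5 - 1*(-102)) - 1*194 = (5 + 102) - 194 = 107 - 194 = -87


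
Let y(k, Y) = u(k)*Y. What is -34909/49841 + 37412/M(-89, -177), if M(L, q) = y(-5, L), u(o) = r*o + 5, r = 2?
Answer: 1849116987/22179245 ≈ 83.371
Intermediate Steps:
u(o) = 5 + 2*o (u(o) = 2*o + 5 = 5 + 2*o)
y(k, Y) = Y*(5 + 2*k) (y(k, Y) = (5 + 2*k)*Y = Y*(5 + 2*k))
M(L, q) = -5*L (M(L, q) = L*(5 + 2*(-5)) = L*(5 - 10) = L*(-5) = -5*L)
-34909/49841 + 37412/M(-89, -177) = -34909/49841 + 37412/((-5*(-89))) = -34909*1/49841 + 37412/445 = -34909/49841 + 37412*(1/445) = -34909/49841 + 37412/445 = 1849116987/22179245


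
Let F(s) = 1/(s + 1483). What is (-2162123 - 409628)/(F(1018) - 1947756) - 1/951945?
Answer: 1224571411681088/927449123836695 ≈ 1.3204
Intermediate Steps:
F(s) = 1/(1483 + s)
(-2162123 - 409628)/(F(1018) - 1947756) - 1/951945 = (-2162123 - 409628)/(1/(1483 + 1018) - 1947756) - 1/951945 = -2571751/(1/2501 - 1947756) - 1*1/951945 = -2571751/(1/2501 - 1947756) - 1/951945 = -2571751/(-4871337755/2501) - 1/951945 = -2571751*(-2501/4871337755) - 1/951945 = 6431949251/4871337755 - 1/951945 = 1224571411681088/927449123836695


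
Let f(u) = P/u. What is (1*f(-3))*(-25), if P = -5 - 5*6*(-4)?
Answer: 2875/3 ≈ 958.33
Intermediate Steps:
P = 115 (P = -5 - 30*(-4) = -5 + 120 = 115)
f(u) = 115/u
(1*f(-3))*(-25) = (1*(115/(-3)))*(-25) = (1*(115*(-⅓)))*(-25) = (1*(-115/3))*(-25) = -115/3*(-25) = 2875/3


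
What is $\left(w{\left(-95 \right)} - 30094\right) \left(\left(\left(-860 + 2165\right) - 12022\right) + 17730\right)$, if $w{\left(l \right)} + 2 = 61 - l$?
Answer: $-209969220$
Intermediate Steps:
$w{\left(l \right)} = 59 - l$ ($w{\left(l \right)} = -2 - \left(-61 + l\right) = 59 - l$)
$\left(w{\left(-95 \right)} - 30094\right) \left(\left(\left(-860 + 2165\right) - 12022\right) + 17730\right) = \left(\left(59 - -95\right) - 30094\right) \left(\left(\left(-860 + 2165\right) - 12022\right) + 17730\right) = \left(\left(59 + 95\right) - 30094\right) \left(\left(1305 - 12022\right) + 17730\right) = \left(154 - 30094\right) \left(-10717 + 17730\right) = \left(-29940\right) 7013 = -209969220$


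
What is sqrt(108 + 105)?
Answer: sqrt(213) ≈ 14.595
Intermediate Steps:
sqrt(108 + 105) = sqrt(213)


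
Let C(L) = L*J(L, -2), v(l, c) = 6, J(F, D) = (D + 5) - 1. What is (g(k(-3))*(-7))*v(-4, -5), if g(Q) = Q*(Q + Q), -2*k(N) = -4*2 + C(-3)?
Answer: -4116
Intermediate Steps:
J(F, D) = 4 + D (J(F, D) = (5 + D) - 1 = 4 + D)
C(L) = 2*L (C(L) = L*(4 - 2) = L*2 = 2*L)
k(N) = 7 (k(N) = -(-4*2 + 2*(-3))/2 = -(-8 - 6)/2 = -½*(-14) = 7)
g(Q) = 2*Q² (g(Q) = Q*(2*Q) = 2*Q²)
(g(k(-3))*(-7))*v(-4, -5) = ((2*7²)*(-7))*6 = ((2*49)*(-7))*6 = (98*(-7))*6 = -686*6 = -4116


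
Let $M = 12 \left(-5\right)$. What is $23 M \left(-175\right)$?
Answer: $241500$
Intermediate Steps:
$M = -60$
$23 M \left(-175\right) = 23 \left(-60\right) \left(-175\right) = \left(-1380\right) \left(-175\right) = 241500$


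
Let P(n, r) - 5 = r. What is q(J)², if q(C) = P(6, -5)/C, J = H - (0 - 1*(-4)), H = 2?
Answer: 0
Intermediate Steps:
P(n, r) = 5 + r
J = -2 (J = 2 - (0 - 1*(-4)) = 2 - (0 + 4) = 2 - 1*4 = 2 - 4 = -2)
q(C) = 0 (q(C) = (5 - 5)/C = 0/C = 0)
q(J)² = 0² = 0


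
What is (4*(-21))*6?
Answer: -504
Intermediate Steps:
(4*(-21))*6 = -84*6 = -504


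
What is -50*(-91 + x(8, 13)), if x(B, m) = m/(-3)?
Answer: 14300/3 ≈ 4766.7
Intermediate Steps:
x(B, m) = -m/3 (x(B, m) = m*(-1/3) = -m/3)
-50*(-91 + x(8, 13)) = -50*(-91 - 1/3*13) = -50*(-91 - 13/3) = -50*(-286/3) = 14300/3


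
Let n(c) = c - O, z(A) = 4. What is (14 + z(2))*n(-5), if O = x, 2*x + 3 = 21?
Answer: -252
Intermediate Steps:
x = 9 (x = -3/2 + (1/2)*21 = -3/2 + 21/2 = 9)
O = 9
n(c) = -9 + c (n(c) = c - 1*9 = c - 9 = -9 + c)
(14 + z(2))*n(-5) = (14 + 4)*(-9 - 5) = 18*(-14) = -252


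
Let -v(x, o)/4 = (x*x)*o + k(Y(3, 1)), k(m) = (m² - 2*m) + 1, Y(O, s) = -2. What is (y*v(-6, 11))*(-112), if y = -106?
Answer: -19232640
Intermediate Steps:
k(m) = 1 + m² - 2*m
v(x, o) = -36 - 4*o*x² (v(x, o) = -4*((x*x)*o + (1 + (-2)² - 2*(-2))) = -4*(x²*o + (1 + 4 + 4)) = -4*(o*x² + 9) = -4*(9 + o*x²) = -36 - 4*o*x²)
(y*v(-6, 11))*(-112) = -106*(-36 - 4*11*(-6)²)*(-112) = -106*(-36 - 4*11*36)*(-112) = -106*(-36 - 1584)*(-112) = -106*(-1620)*(-112) = 171720*(-112) = -19232640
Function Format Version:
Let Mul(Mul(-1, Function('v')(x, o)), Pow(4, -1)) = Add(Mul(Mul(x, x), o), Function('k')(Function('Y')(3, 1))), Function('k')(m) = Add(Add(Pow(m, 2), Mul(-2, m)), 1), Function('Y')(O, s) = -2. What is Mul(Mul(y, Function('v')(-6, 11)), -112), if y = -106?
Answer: -19232640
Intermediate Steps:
Function('k')(m) = Add(1, Pow(m, 2), Mul(-2, m))
Function('v')(x, o) = Add(-36, Mul(-4, o, Pow(x, 2))) (Function('v')(x, o) = Mul(-4, Add(Mul(Mul(x, x), o), Add(1, Pow(-2, 2), Mul(-2, -2)))) = Mul(-4, Add(Mul(Pow(x, 2), o), Add(1, 4, 4))) = Mul(-4, Add(Mul(o, Pow(x, 2)), 9)) = Mul(-4, Add(9, Mul(o, Pow(x, 2)))) = Add(-36, Mul(-4, o, Pow(x, 2))))
Mul(Mul(y, Function('v')(-6, 11)), -112) = Mul(Mul(-106, Add(-36, Mul(-4, 11, Pow(-6, 2)))), -112) = Mul(Mul(-106, Add(-36, Mul(-4, 11, 36))), -112) = Mul(Mul(-106, Add(-36, -1584)), -112) = Mul(Mul(-106, -1620), -112) = Mul(171720, -112) = -19232640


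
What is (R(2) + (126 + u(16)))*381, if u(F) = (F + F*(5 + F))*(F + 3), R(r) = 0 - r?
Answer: 2595372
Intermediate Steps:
R(r) = -r
u(F) = (3 + F)*(F + F*(5 + F)) (u(F) = (F + F*(5 + F))*(3 + F) = (3 + F)*(F + F*(5 + F)))
(R(2) + (126 + u(16)))*381 = (-1*2 + (126 + 16*(18 + 16² + 9*16)))*381 = (-2 + (126 + 16*(18 + 256 + 144)))*381 = (-2 + (126 + 16*418))*381 = (-2 + (126 + 6688))*381 = (-2 + 6814)*381 = 6812*381 = 2595372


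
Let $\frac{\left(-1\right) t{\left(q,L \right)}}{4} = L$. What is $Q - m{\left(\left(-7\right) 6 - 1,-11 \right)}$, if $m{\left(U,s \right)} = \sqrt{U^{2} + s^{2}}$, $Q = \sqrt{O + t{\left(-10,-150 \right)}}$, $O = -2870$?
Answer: $- \sqrt{1970} + i \sqrt{2270} \approx -44.385 + 47.645 i$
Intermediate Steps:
$t{\left(q,L \right)} = - 4 L$
$Q = i \sqrt{2270}$ ($Q = \sqrt{-2870 - -600} = \sqrt{-2870 + 600} = \sqrt{-2270} = i \sqrt{2270} \approx 47.645 i$)
$Q - m{\left(\left(-7\right) 6 - 1,-11 \right)} = i \sqrt{2270} - \sqrt{\left(\left(-7\right) 6 - 1\right)^{2} + \left(-11\right)^{2}} = i \sqrt{2270} - \sqrt{\left(-42 - 1\right)^{2} + 121} = i \sqrt{2270} - \sqrt{\left(-43\right)^{2} + 121} = i \sqrt{2270} - \sqrt{1849 + 121} = i \sqrt{2270} - \sqrt{1970} = - \sqrt{1970} + i \sqrt{2270}$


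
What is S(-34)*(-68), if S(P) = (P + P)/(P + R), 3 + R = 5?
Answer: -289/2 ≈ -144.50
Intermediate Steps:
R = 2 (R = -3 + 5 = 2)
S(P) = 2*P/(2 + P) (S(P) = (P + P)/(P + 2) = (2*P)/(2 + P) = 2*P/(2 + P))
S(-34)*(-68) = (2*(-34)/(2 - 34))*(-68) = (2*(-34)/(-32))*(-68) = (2*(-34)*(-1/32))*(-68) = (17/8)*(-68) = -289/2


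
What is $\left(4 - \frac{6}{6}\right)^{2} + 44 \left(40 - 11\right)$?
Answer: $1285$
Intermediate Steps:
$\left(4 - \frac{6}{6}\right)^{2} + 44 \left(40 - 11\right) = \left(4 - 1\right)^{2} + 44 \cdot 29 = \left(4 - 1\right)^{2} + 1276 = 3^{2} + 1276 = 9 + 1276 = 1285$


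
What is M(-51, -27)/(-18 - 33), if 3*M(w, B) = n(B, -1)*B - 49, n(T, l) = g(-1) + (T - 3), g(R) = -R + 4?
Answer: -626/153 ≈ -4.0915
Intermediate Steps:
g(R) = 4 - R
n(T, l) = 2 + T (n(T, l) = (4 - 1*(-1)) + (T - 3) = (4 + 1) + (-3 + T) = 5 + (-3 + T) = 2 + T)
M(w, B) = -49/3 + B*(2 + B)/3 (M(w, B) = ((2 + B)*B - 49)/3 = (B*(2 + B) - 49)/3 = (-49 + B*(2 + B))/3 = -49/3 + B*(2 + B)/3)
M(-51, -27)/(-18 - 33) = (-49/3 + (⅓)*(-27)*(2 - 27))/(-18 - 33) = (-49/3 + (⅓)*(-27)*(-25))/(-51) = -(-49/3 + 225)/51 = -1/51*626/3 = -626/153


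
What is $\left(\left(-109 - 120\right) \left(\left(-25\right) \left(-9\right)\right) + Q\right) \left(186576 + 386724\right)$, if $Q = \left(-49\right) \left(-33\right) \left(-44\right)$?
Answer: $-70328430900$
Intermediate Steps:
$Q = -71148$ ($Q = 1617 \left(-44\right) = -71148$)
$\left(\left(-109 - 120\right) \left(\left(-25\right) \left(-9\right)\right) + Q\right) \left(186576 + 386724\right) = \left(\left(-109 - 120\right) \left(\left(-25\right) \left(-9\right)\right) - 71148\right) \left(186576 + 386724\right) = \left(\left(-229\right) 225 - 71148\right) 573300 = \left(-51525 - 71148\right) 573300 = \left(-122673\right) 573300 = -70328430900$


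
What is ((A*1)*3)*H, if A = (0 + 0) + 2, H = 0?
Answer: 0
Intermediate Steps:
A = 2 (A = 0 + 2 = 2)
((A*1)*3)*H = ((2*1)*3)*0 = (2*3)*0 = 6*0 = 0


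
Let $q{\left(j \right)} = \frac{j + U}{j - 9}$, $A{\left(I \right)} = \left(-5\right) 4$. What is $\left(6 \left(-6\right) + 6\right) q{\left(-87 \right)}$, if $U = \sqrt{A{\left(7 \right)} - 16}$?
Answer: $- \frac{435}{16} + \frac{15 i}{8} \approx -27.188 + 1.875 i$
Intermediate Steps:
$A{\left(I \right)} = -20$
$U = 6 i$ ($U = \sqrt{-20 - 16} = \sqrt{-36} = 6 i \approx 6.0 i$)
$q{\left(j \right)} = \frac{j + 6 i}{-9 + j}$ ($q{\left(j \right)} = \frac{j + 6 i}{j - 9} = \frac{j + 6 i}{-9 + j}$)
$\left(6 \left(-6\right) + 6\right) q{\left(-87 \right)} = \left(6 \left(-6\right) + 6\right) \frac{-87 + 6 i}{-9 - 87} = \left(-36 + 6\right) \frac{-87 + 6 i}{-96} = - 30 \left(- \frac{-87 + 6 i}{96}\right) = - 30 \left(\frac{29}{32} - \frac{i}{16}\right) = - \frac{435}{16} + \frac{15 i}{8}$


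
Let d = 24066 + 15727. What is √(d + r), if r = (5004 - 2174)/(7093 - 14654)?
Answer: 3*√252765946347/7561 ≈ 199.48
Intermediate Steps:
d = 39793
r = -2830/7561 (r = 2830/(-7561) = 2830*(-1/7561) = -2830/7561 ≈ -0.37429)
√(d + r) = √(39793 - 2830/7561) = √(300872043/7561) = 3*√252765946347/7561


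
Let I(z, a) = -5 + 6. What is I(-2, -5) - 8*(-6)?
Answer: 49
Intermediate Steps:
I(z, a) = 1
I(-2, -5) - 8*(-6) = 1 - 8*(-6) = 1 + 48 = 49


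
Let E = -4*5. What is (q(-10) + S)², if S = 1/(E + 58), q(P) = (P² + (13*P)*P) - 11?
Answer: 2786045089/1444 ≈ 1.9294e+6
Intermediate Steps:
q(P) = -11 + 14*P² (q(P) = (P² + 13*P²) - 11 = 14*P² - 11 = -11 + 14*P²)
E = -20
S = 1/38 (S = 1/(-20 + 58) = 1/38 ≈ 0.026316)
(q(-10) + S)² = ((-11 + 14*(-10)²) + 1/38)² = ((-11 + 14*100) + 1/38)² = ((-11 + 1400) + 1/38)² = (1389 + 1/38)² = (52783/38)² = 2786045089/1444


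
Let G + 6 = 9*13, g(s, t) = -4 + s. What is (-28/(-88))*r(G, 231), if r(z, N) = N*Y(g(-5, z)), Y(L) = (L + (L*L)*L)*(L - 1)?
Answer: 542430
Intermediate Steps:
G = 111 (G = -6 + 9*13 = -6 + 117 = 111)
Y(L) = (-1 + L)*(L + L³) (Y(L) = (L + L²*L)*(-1 + L) = (L + L³)*(-1 + L) = (-1 + L)*(L + L³))
r(z, N) = 7380*N (r(z, N) = N*((-4 - 5)*(-1 + (-4 - 5) + (-4 - 5)³ - (-4 - 5)²)) = N*(-9*(-1 - 9 + (-9)³ - 1*(-9)²)) = N*(-9*(-1 - 9 - 729 - 1*81)) = N*(-9*(-1 - 9 - 729 - 81)) = N*(-9*(-820)) = N*7380 = 7380*N)
(-28/(-88))*r(G, 231) = (-28/(-88))*(7380*231) = -28*(-1/88)*1704780 = (7/22)*1704780 = 542430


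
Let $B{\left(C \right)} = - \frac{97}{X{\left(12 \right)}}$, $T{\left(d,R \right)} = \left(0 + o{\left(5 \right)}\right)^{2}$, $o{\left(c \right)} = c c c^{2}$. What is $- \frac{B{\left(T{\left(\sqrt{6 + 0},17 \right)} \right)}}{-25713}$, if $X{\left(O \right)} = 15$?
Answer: $- \frac{97}{385695} \approx -0.00025149$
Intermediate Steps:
$o{\left(c \right)} = c^{4}$ ($o{\left(c \right)} = c^{2} c^{2} = c^{4}$)
$T{\left(d,R \right)} = 390625$ ($T{\left(d,R \right)} = \left(0 + 5^{4}\right)^{2} = \left(0 + 625\right)^{2} = 625^{2} = 390625$)
$B{\left(C \right)} = - \frac{97}{15}$
$- \frac{B{\left(T{\left(\sqrt{6 + 0},17 \right)} \right)}}{-25713} = - \frac{-97}{15 \left(-25713\right)} = - \frac{\left(-97\right) \left(-1\right)}{15 \cdot 25713} = \left(-1\right) \frac{97}{385695} = - \frac{97}{385695}$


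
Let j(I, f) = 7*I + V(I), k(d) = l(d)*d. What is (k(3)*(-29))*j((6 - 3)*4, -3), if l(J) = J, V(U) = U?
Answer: -25056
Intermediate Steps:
k(d) = d² (k(d) = d*d = d²)
j(I, f) = 8*I (j(I, f) = 7*I + I = 8*I)
(k(3)*(-29))*j((6 - 3)*4, -3) = (3²*(-29))*(8*((6 - 3)*4)) = (9*(-29))*(8*(3*4)) = -2088*12 = -261*96 = -25056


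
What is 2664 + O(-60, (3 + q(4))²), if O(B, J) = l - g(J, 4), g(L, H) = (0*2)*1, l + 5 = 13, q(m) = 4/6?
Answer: 2672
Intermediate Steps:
q(m) = ⅔ (q(m) = 4*(⅙) = ⅔)
l = 8 (l = -5 + 13 = 8)
g(L, H) = 0 (g(L, H) = 0*1 = 0)
O(B, J) = 8 (O(B, J) = 8 - 1*0 = 8 + 0 = 8)
2664 + O(-60, (3 + q(4))²) = 2664 + 8 = 2672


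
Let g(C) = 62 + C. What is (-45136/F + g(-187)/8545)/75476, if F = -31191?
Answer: 76357649/4023279804444 ≈ 1.8979e-5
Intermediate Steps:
(-45136/F + g(-187)/8545)/75476 = (-45136/(-31191) + (62 - 187)/8545)/75476 = (-45136*(-1/31191) - 125*1/8545)*(1/75476) = (45136/31191 - 25/1709)*(1/75476) = (76357649/53305419)*(1/75476) = 76357649/4023279804444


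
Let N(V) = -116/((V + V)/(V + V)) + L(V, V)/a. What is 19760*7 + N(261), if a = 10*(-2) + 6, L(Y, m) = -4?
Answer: 967430/7 ≈ 1.3820e+5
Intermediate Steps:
a = -14 (a = -20 + 6 = -14)
N(V) = -810/7 (N(V) = -116/((V + V)/(V + V)) - 4/(-14) = -116/((2*V)/((2*V))) - 4*(-1/14) = -116/((2*V)*(1/(2*V))) + 2/7 = -116/1 + 2/7 = -116*1 + 2/7 = -116 + 2/7 = -810/7)
19760*7 + N(261) = 19760*7 - 810/7 = 138320 - 810/7 = 967430/7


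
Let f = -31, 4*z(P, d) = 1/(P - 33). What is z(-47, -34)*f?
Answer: 31/320 ≈ 0.096875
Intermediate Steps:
z(P, d) = 1/(4*(-33 + P)) (z(P, d) = 1/(4*(P - 33)) = 1/(4*(-33 + P)))
z(-47, -34)*f = (1/(4*(-33 - 47)))*(-31) = ((¼)/(-80))*(-31) = ((¼)*(-1/80))*(-31) = -1/320*(-31) = 31/320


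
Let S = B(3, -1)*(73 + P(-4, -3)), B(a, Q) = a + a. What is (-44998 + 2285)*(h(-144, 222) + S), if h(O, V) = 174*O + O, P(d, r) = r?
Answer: 1058428140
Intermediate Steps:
B(a, Q) = 2*a
h(O, V) = 175*O
S = 420 (S = (2*3)*(73 - 3) = 6*70 = 420)
(-44998 + 2285)*(h(-144, 222) + S) = (-44998 + 2285)*(175*(-144) + 420) = -42713*(-25200 + 420) = -42713*(-24780) = 1058428140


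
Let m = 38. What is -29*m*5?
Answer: -5510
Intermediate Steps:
-29*m*5 = -29*38*5 = -1102*5 = -5510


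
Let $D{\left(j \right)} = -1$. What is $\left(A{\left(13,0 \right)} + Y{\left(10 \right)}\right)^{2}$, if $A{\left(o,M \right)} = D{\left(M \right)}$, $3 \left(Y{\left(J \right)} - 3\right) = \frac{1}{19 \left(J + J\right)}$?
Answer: $\frac{5202961}{1299600} \approx 4.0035$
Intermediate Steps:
$Y{\left(J \right)} = 3 + \frac{1}{114 J}$ ($Y{\left(J \right)} = 3 + \frac{1}{3 \cdot 19 \left(J + J\right)} = 3 + \frac{1}{3 \cdot 19 \cdot 2 J} = 3 + \frac{1}{3 \cdot 38 J} = 3 + \frac{\frac{1}{38} \frac{1}{J}}{3} = 3 + \frac{1}{114 J}$)
$A{\left(o,M \right)} = -1$
$\left(A{\left(13,0 \right)} + Y{\left(10 \right)}\right)^{2} = \left(-1 + \left(3 + \frac{1}{114 \cdot 10}\right)\right)^{2} = \left(-1 + \left(3 + \frac{1}{114} \cdot \frac{1}{10}\right)\right)^{2} = \left(-1 + \left(3 + \frac{1}{1140}\right)\right)^{2} = \left(-1 + \frac{3421}{1140}\right)^{2} = \left(\frac{2281}{1140}\right)^{2} = \frac{5202961}{1299600}$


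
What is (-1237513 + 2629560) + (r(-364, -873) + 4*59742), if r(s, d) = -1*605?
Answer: 1630410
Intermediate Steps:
r(s, d) = -605
(-1237513 + 2629560) + (r(-364, -873) + 4*59742) = (-1237513 + 2629560) + (-605 + 4*59742) = 1392047 + (-605 + 238968) = 1392047 + 238363 = 1630410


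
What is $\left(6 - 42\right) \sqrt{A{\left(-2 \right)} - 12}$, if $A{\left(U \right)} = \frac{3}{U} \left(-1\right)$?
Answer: $- 18 i \sqrt{42} \approx - 116.65 i$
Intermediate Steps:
$A{\left(U \right)} = - \frac{3}{U}$
$\left(6 - 42\right) \sqrt{A{\left(-2 \right)} - 12} = \left(6 - 42\right) \sqrt{- \frac{3}{-2} - 12} = - 36 \sqrt{\left(-3\right) \left(- \frac{1}{2}\right) - 12} = - 36 \sqrt{\frac{3}{2} - 12} = - 36 \sqrt{- \frac{21}{2}} = - 36 \frac{i \sqrt{42}}{2} = - 18 i \sqrt{42}$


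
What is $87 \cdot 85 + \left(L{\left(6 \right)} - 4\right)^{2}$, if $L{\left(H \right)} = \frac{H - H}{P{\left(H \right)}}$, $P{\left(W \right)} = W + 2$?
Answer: $7411$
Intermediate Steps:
$P{\left(W \right)} = 2 + W$
$L{\left(H \right)} = 0$ ($L{\left(H \right)} = \frac{H - H}{2 + H} = \frac{0}{2 + H} = 0$)
$87 \cdot 85 + \left(L{\left(6 \right)} - 4\right)^{2} = 87 \cdot 85 + \left(0 - 4\right)^{2} = 7395 + \left(-4\right)^{2} = 7395 + 16 = 7411$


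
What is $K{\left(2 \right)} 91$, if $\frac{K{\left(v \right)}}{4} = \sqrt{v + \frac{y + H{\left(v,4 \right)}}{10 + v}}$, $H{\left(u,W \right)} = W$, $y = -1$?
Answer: $546$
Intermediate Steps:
$K{\left(v \right)} = 4 \sqrt{v + \frac{3}{10 + v}}$ ($K{\left(v \right)} = 4 \sqrt{v + \frac{-1 + 4}{10 + v}} = 4 \sqrt{v + \frac{3}{10 + v}}$)
$K{\left(2 \right)} 91 = 4 \sqrt{\frac{3 + 2 \left(10 + 2\right)}{10 + 2}} \cdot 91 = 4 \sqrt{\frac{3 + 2 \cdot 12}{12}} \cdot 91 = 4 \sqrt{\frac{3 + 24}{12}} \cdot 91 = 4 \sqrt{\frac{1}{12} \cdot 27} \cdot 91 = 4 \sqrt{\frac{9}{4}} \cdot 91 = 4 \cdot \frac{3}{2} \cdot 91 = 6 \cdot 91 = 546$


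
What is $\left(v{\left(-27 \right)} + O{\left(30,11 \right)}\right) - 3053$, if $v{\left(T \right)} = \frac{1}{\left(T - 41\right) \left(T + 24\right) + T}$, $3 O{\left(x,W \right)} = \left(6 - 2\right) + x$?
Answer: $- \frac{179458}{59} \approx -3041.7$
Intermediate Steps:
$O{\left(x,W \right)} = \frac{4}{3} + \frac{x}{3}$ ($O{\left(x,W \right)} = \frac{\left(6 - 2\right) + x}{3} = \frac{4 + x}{3} = \frac{4}{3} + \frac{x}{3}$)
$v{\left(T \right)} = \frac{1}{T + \left(-41 + T\right) \left(24 + T\right)}$ ($v{\left(T \right)} = \frac{1}{\left(-41 + T\right) \left(24 + T\right) + T} = \frac{1}{T + \left(-41 + T\right) \left(24 + T\right)}$)
$\left(v{\left(-27 \right)} + O{\left(30,11 \right)}\right) - 3053 = \left(\frac{1}{-984 + \left(-27\right)^{2} - -432} + \left(\frac{4}{3} + \frac{1}{3} \cdot 30\right)\right) - 3053 = \left(\frac{1}{-984 + 729 + 432} + \left(\frac{4}{3} + 10\right)\right) - 3053 = \left(\frac{1}{177} + \frac{34}{3}\right) - 3053 = \frac{669}{59} - 3053 = - \frac{179458}{59}$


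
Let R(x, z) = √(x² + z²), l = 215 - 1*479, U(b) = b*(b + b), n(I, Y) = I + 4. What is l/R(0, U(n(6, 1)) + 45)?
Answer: -264/245 ≈ -1.0776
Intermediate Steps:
n(I, Y) = 4 + I
U(b) = 2*b² (U(b) = b*(2*b) = 2*b²)
l = -264 (l = 215 - 479 = -264)
l/R(0, U(n(6, 1)) + 45) = -264/√(0² + (2*(4 + 6)² + 45)²) = -264/√(0 + (2*10² + 45)²) = -264/√(0 + (2*100 + 45)²) = -264/√(0 + (200 + 45)²) = -264/√(0 + 245²) = -264/√(0 + 60025) = -264/(√60025) = -264/245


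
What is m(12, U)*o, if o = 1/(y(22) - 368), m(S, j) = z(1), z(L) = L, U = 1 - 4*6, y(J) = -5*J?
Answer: -1/478 ≈ -0.0020920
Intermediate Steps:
U = -23 (U = 1 - 24 = -23)
m(S, j) = 1
o = -1/478 (o = 1/(-5*22 - 368) = 1/(-110 - 368) = 1/(-478) = -1/478 ≈ -0.0020920)
m(12, U)*o = 1*(-1/478) = -1/478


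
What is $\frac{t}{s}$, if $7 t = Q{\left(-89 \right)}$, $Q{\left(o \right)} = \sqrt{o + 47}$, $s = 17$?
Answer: $\frac{i \sqrt{42}}{119} \approx 0.05446 i$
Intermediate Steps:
$Q{\left(o \right)} = \sqrt{47 + o}$
$t = \frac{i \sqrt{42}}{7}$ ($t = \frac{\sqrt{47 - 89}}{7} = \frac{\sqrt{-42}}{7} = \frac{i \sqrt{42}}{7} \approx 0.92582 i$)
$\frac{t}{s} = \frac{\frac{1}{7} i \sqrt{42}}{17} = \frac{i \sqrt{42}}{119}$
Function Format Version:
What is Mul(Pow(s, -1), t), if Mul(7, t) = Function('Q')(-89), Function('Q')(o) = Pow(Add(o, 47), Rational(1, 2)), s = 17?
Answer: Mul(Rational(1, 119), I, Pow(42, Rational(1, 2))) ≈ Mul(0.054460, I)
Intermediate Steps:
Function('Q')(o) = Pow(Add(47, o), Rational(1, 2))
t = Mul(Rational(1, 7), I, Pow(42, Rational(1, 2))) (t = Mul(Rational(1, 7), Pow(Add(47, -89), Rational(1, 2))) = Mul(Rational(1, 7), Pow(-42, Rational(1, 2))) = Mul(Rational(1, 7), Mul(I, Pow(42, Rational(1, 2)))) = Mul(Rational(1, 7), I, Pow(42, Rational(1, 2))) ≈ Mul(0.92582, I))
Mul(Pow(s, -1), t) = Mul(Pow(17, -1), Mul(Rational(1, 7), I, Pow(42, Rational(1, 2)))) = Mul(Rational(1, 17), Mul(Rational(1, 7), I, Pow(42, Rational(1, 2)))) = Mul(Rational(1, 119), I, Pow(42, Rational(1, 2)))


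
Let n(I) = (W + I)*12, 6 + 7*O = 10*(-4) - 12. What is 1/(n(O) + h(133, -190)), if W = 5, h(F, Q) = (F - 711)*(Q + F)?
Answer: 7/230346 ≈ 3.0389e-5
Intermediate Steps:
h(F, Q) = (-711 + F)*(F + Q)
O = -58/7 (O = -6/7 + (10*(-4) - 12)/7 = -6/7 + (-40 - 12)/7 = -6/7 + (1/7)*(-52) = -6/7 - 52/7 = -58/7 ≈ -8.2857)
n(I) = 60 + 12*I (n(I) = (5 + I)*12 = 60 + 12*I)
1/(n(O) + h(133, -190)) = 1/((60 + 12*(-58/7)) + (133**2 - 711*133 - 711*(-190) + 133*(-190))) = 1/((60 - 696/7) + (17689 - 94563 + 135090 - 25270)) = 1/(-276/7 + 32946) = 1/(230346/7) = 7/230346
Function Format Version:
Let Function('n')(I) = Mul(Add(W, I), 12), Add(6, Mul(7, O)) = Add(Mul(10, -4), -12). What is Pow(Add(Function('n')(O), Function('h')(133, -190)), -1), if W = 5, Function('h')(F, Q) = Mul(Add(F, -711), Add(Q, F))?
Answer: Rational(7, 230346) ≈ 3.0389e-5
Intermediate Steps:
Function('h')(F, Q) = Mul(Add(-711, F), Add(F, Q))
O = Rational(-58, 7) (O = Add(Rational(-6, 7), Mul(Rational(1, 7), Add(Mul(10, -4), -12))) = Add(Rational(-6, 7), Mul(Rational(1, 7), Add(-40, -12))) = Add(Rational(-6, 7), Mul(Rational(1, 7), -52)) = Add(Rational(-6, 7), Rational(-52, 7)) = Rational(-58, 7) ≈ -8.2857)
Function('n')(I) = Add(60, Mul(12, I)) (Function('n')(I) = Mul(Add(5, I), 12) = Add(60, Mul(12, I)))
Pow(Add(Function('n')(O), Function('h')(133, -190)), -1) = Pow(Add(Add(60, Mul(12, Rational(-58, 7))), Add(Pow(133, 2), Mul(-711, 133), Mul(-711, -190), Mul(133, -190))), -1) = Pow(Add(Add(60, Rational(-696, 7)), Add(17689, -94563, 135090, -25270)), -1) = Pow(Add(Rational(-276, 7), 32946), -1) = Pow(Rational(230346, 7), -1) = Rational(7, 230346)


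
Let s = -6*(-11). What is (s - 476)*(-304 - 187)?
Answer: 201310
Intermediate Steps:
s = 66
(s - 476)*(-304 - 187) = (66 - 476)*(-304 - 187) = -410*(-491) = 201310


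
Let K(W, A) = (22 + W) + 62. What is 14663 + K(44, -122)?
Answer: 14791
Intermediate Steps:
K(W, A) = 84 + W
14663 + K(44, -122) = 14663 + (84 + 44) = 14663 + 128 = 14791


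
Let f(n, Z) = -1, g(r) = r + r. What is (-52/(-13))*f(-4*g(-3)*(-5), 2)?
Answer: -4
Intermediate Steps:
g(r) = 2*r
(-52/(-13))*f(-4*g(-3)*(-5), 2) = -52/(-13)*(-1) = -52*(-1/13)*(-1) = 4*(-1) = -4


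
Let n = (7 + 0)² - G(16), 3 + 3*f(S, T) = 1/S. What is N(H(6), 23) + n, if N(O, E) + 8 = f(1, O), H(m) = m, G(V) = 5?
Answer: 106/3 ≈ 35.333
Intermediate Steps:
f(S, T) = -1 + 1/(3*S)
N(O, E) = -26/3 (N(O, E) = -8 + (⅓ - 1*1)/1 = -8 + 1*(⅓ - 1) = -8 + 1*(-⅔) = -8 - ⅔ = -26/3)
n = 44 (n = (7 + 0)² - 1*5 = 7² - 5 = 49 - 5 = 44)
N(H(6), 23) + n = -26/3 + 44 = 106/3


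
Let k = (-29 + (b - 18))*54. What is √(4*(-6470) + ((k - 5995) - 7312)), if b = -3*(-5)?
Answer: 7*I*√835 ≈ 202.27*I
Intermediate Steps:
b = 15
k = -1728 (k = (-29 + (15 - 18))*54 = (-29 - 3)*54 = -32*54 = -1728)
√(4*(-6470) + ((k - 5995) - 7312)) = √(4*(-6470) + ((-1728 - 5995) - 7312)) = √(-25880 + (-7723 - 7312)) = √(-25880 - 15035) = √(-40915) = 7*I*√835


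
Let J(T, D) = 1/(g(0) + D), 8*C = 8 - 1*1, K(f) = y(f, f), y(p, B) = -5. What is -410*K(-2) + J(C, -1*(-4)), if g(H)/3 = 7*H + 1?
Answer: 14351/7 ≈ 2050.1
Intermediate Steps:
K(f) = -5
C = 7/8 (C = (8 - 1*1)/8 = (8 - 1)/8 = (1/8)*7 = 7/8 ≈ 0.87500)
g(H) = 3 + 21*H (g(H) = 3*(7*H + 1) = 3*(1 + 7*H) = 3 + 21*H)
J(T, D) = 1/(3 + D) (J(T, D) = 1/((3 + 21*0) + D) = 1/((3 + 0) + D) = 1/(3 + D))
-410*K(-2) + J(C, -1*(-4)) = -410*(-5) + 1/(3 - 1*(-4)) = 2050 + 1/(3 + 4) = 2050 + 1/7 = 14351/7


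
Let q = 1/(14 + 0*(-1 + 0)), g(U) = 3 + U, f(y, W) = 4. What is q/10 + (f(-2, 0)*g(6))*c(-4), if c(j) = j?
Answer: -20159/140 ≈ -143.99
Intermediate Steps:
q = 1/14 (q = 1/(14 + 0*(-1)) = 1/(14 + 0) = 1/14 ≈ 0.071429)
q/10 + (f(-2, 0)*g(6))*c(-4) = (1/14)/10 + (4*(3 + 6))*(-4) = (1/10)*(1/14) + (4*9)*(-4) = 1/140 + 36*(-4) = 1/140 - 144 = -20159/140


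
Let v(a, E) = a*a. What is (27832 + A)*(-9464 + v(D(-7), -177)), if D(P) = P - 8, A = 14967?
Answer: -395419961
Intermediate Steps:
D(P) = -8 + P
v(a, E) = a**2
(27832 + A)*(-9464 + v(D(-7), -177)) = (27832 + 14967)*(-9464 + (-8 - 7)**2) = 42799*(-9464 + (-15)**2) = 42799*(-9464 + 225) = 42799*(-9239) = -395419961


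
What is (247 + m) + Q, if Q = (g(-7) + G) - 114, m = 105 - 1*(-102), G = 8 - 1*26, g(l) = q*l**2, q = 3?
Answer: 469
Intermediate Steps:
g(l) = 3*l**2
G = -18 (G = 8 - 26 = -18)
m = 207 (m = 105 + 102 = 207)
Q = 15 (Q = (3*(-7)**2 - 18) - 114 = (3*49 - 18) - 114 = (147 - 18) - 114 = 129 - 114 = 15)
(247 + m) + Q = (247 + 207) + 15 = 454 + 15 = 469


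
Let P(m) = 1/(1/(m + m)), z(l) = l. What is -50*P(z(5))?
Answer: -500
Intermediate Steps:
P(m) = 2*m (P(m) = 1/(1/(2*m)) = 2*m)
-50*P(z(5)) = -100*5 = -50*10 = -500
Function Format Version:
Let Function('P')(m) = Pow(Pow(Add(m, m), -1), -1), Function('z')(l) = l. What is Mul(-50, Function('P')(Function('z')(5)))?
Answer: -500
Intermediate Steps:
Function('P')(m) = Mul(2, m) (Function('P')(m) = Pow(Pow(Mul(2, m), -1), -1) = Pow(Mul(Rational(1, 2), Pow(m, -1)), -1) = Mul(2, m))
Mul(-50, Function('P')(Function('z')(5))) = Mul(-50, Mul(2, 5)) = Mul(-50, 10) = -500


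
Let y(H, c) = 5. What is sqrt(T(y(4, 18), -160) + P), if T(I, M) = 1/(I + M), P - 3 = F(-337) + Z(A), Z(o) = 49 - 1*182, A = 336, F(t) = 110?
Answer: I*sqrt(480655)/155 ≈ 4.4729*I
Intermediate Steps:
Z(o) = -133 (Z(o) = 49 - 182 = -133)
P = -20 (P = 3 + (110 - 133) = 3 - 23 = -20)
sqrt(T(y(4, 18), -160) + P) = sqrt(1/(5 - 160) - 20) = sqrt(1/(-155) - 20) = sqrt(-1/155 - 20) = sqrt(-3101/155) = I*sqrt(480655)/155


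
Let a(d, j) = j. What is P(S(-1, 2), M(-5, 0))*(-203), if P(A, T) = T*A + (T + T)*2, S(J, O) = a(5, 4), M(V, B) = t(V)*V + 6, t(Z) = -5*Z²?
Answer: -1024744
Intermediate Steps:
M(V, B) = 6 - 5*V³ (M(V, B) = (-5*V²)*V + 6 = -5*V³ + 6 = 6 - 5*V³)
S(J, O) = 4
P(A, T) = 4*T + A*T (P(A, T) = A*T + (2*T)*2 = A*T + 4*T = 4*T + A*T)
P(S(-1, 2), M(-5, 0))*(-203) = ((6 - 5*(-5)³)*(4 + 4))*(-203) = ((6 - 5*(-125))*8)*(-203) = ((6 + 625)*8)*(-203) = (631*8)*(-203) = 5048*(-203) = -1024744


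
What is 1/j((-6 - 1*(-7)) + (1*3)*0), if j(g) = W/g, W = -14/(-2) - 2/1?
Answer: 1/5 ≈ 0.20000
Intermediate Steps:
W = 5 (W = -14*(-1/2) - 2*1 = 7 - 2 = 5)
j(g) = 5/g
1/j((-6 - 1*(-7)) + (1*3)*0) = 1/(5/((-6 - 1*(-7)) + (1*3)*0)) = 1/(5/((-6 + 7) + 3*0)) = 1/(5/(1 + 0)) = 1/(5/1) = 1/(5*1) = 1/5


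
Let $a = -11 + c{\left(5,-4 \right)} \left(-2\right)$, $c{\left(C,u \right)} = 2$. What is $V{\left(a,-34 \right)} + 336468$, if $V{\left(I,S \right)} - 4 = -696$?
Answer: $335776$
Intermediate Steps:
$a = -15$ ($a = -11 + 2 \left(-2\right) = -11 - 4 = -15$)
$V{\left(I,S \right)} = -692$ ($V{\left(I,S \right)} = 4 - 696 = -692$)
$V{\left(a,-34 \right)} + 336468 = -692 + 336468 = 335776$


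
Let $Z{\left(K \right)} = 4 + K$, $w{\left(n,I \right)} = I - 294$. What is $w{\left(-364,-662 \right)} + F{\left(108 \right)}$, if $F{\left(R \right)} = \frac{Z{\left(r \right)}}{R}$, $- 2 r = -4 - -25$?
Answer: $- \frac{206509}{216} \approx -956.06$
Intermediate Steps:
$w{\left(n,I \right)} = -294 + I$
$r = - \frac{21}{2}$ ($r = - \frac{-4 - -25}{2} = - \frac{-4 + 25}{2} = \left(- \frac{1}{2}\right) 21 = - \frac{21}{2} \approx -10.5$)
$F{\left(R \right)} = - \frac{13}{2 R}$ ($F{\left(R \right)} = \frac{4 - \frac{21}{2}}{R} = - \frac{13}{2 R}$)
$w{\left(-364,-662 \right)} + F{\left(108 \right)} = \left(-294 - 662\right) - \frac{13}{2 \cdot 108} = -956 - \frac{13}{216} = - \frac{206509}{216}$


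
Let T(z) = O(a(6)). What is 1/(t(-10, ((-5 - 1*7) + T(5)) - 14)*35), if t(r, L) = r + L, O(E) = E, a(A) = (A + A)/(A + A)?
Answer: -1/1225 ≈ -0.00081633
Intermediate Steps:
a(A) = 1 (a(A) = (2*A)/((2*A)) = (2*A)*(1/(2*A)) = 1)
T(z) = 1
t(r, L) = L + r
1/(t(-10, ((-5 - 1*7) + T(5)) - 14)*35) = 1/(((((-5 - 1*7) + 1) - 14) - 10)*35) = 1/(((((-5 - 7) + 1) - 14) - 10)*35) = 1/((((-12 + 1) - 14) - 10)*35) = 1/(((-11 - 14) - 10)*35) = 1/((-25 - 10)*35) = 1/(-35*35) = 1/(-1225) = -1/1225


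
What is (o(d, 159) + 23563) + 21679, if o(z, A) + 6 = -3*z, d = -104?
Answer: 45548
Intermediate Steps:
o(z, A) = -6 - 3*z
(o(d, 159) + 23563) + 21679 = ((-6 - 3*(-104)) + 23563) + 21679 = ((-6 + 312) + 23563) + 21679 = (306 + 23563) + 21679 = 23869 + 21679 = 45548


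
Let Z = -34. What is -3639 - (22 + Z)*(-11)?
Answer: -3771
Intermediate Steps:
-3639 - (22 + Z)*(-11) = -3639 - (22 - 34)*(-11) = -3639 - (-12)*(-11) = -3639 - 1*132 = -3639 - 132 = -3771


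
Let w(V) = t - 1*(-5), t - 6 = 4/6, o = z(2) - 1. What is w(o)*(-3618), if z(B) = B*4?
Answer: -42210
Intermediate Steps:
z(B) = 4*B
o = 7 (o = 4*2 - 1 = 8 - 1 = 7)
t = 20/3 (t = 6 + 4/6 = 6 + 4*(⅙) = 6 + ⅔ = 20/3 ≈ 6.6667)
w(V) = 35/3 (w(V) = 20/3 - 1*(-5) = 20/3 + 5 = 35/3)
w(o)*(-3618) = (35/3)*(-3618) = -42210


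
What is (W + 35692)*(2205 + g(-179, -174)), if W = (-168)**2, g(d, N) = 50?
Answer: 144130580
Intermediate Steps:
W = 28224
(W + 35692)*(2205 + g(-179, -174)) = (28224 + 35692)*(2205 + 50) = 63916*2255 = 144130580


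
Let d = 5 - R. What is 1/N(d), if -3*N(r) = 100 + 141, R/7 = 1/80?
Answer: -3/241 ≈ -0.012448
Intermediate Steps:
R = 7/80 (R = 7*(1/80) = 7/80 ≈ 0.087500)
d = 393/80 (d = 5 - 1*7/80 = 5 - 7/80 = 393/80 ≈ 4.9125)
N(r) = -241/3 (N(r) = -(100 + 141)/3 = -⅓*241 = -241/3)
1/N(d) = 1/(-241/3) = -3/241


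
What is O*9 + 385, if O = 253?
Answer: 2662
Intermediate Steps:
O*9 + 385 = 253*9 + 385 = 2277 + 385 = 2662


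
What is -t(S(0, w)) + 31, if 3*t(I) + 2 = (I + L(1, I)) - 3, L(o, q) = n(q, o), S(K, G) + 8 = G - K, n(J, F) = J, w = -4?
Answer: 122/3 ≈ 40.667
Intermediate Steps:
S(K, G) = -8 + G - K (S(K, G) = -8 + (G - K) = -8 + G - K)
L(o, q) = q
t(I) = -5/3 + 2*I/3 (t(I) = -2/3 + ((I + I) - 3)/3 = -2/3 + (2*I - 3)/3 = -2/3 + (-3 + 2*I)/3 = -2/3 + (-1 + 2*I/3) = -5/3 + 2*I/3)
-t(S(0, w)) + 31 = -(-5/3 + 2*(-8 - 4 - 1*0)/3) + 31 = -(-5/3 + 2*(-8 - 4 + 0)/3) + 31 = -(-5/3 + (2/3)*(-12)) + 31 = -(-5/3 - 8) + 31 = -1*(-29/3) + 31 = 29/3 + 31 = 122/3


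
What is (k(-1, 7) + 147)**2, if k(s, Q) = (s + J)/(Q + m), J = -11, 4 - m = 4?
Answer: 1034289/49 ≈ 21108.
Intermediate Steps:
m = 0 (m = 4 - 1*4 = 4 - 4 = 0)
k(s, Q) = (-11 + s)/Q (k(s, Q) = (s - 11)/(Q + 0) = (-11 + s)/Q)
(k(-1, 7) + 147)**2 = ((-11 - 1)/7 + 147)**2 = ((1/7)*(-12) + 147)**2 = (-12/7 + 147)**2 = (1017/7)**2 = 1034289/49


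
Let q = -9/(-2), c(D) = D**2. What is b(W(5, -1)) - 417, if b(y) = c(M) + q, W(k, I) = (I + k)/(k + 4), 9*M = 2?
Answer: -66817/162 ≈ -412.45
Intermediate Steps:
M = 2/9 (M = (1/9)*2 = 2/9 ≈ 0.22222)
W(k, I) = (I + k)/(4 + k)
q = 9/2 (q = -9*(-1/2) = 9/2 ≈ 4.5000)
b(y) = 737/162 (b(y) = (2/9)**2 + 9/2 = 4/81 + 9/2 = 737/162)
b(W(5, -1)) - 417 = 737/162 - 417 = -66817/162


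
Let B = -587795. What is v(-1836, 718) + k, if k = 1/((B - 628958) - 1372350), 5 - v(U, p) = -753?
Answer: 1962540073/2589103 ≈ 758.00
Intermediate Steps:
v(U, p) = 758 (v(U, p) = 5 - 1*(-753) = 5 + 753 = 758)
k = -1/2589103 (k = 1/((-587795 - 628958) - 1372350) = 1/(-1216753 - 1372350) = 1/(-2589103) = -1/2589103 ≈ -3.8623e-7)
v(-1836, 718) + k = 758 - 1/2589103 = 1962540073/2589103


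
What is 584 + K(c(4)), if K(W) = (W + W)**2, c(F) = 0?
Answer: 584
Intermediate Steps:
K(W) = 4*W**2 (K(W) = (2*W)**2 = 4*W**2)
584 + K(c(4)) = 584 + 4*0**2 = 584 + 4*0 = 584 + 0 = 584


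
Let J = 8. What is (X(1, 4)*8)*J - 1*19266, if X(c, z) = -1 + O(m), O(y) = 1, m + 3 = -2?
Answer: -19266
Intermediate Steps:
m = -5 (m = -3 - 2 = -5)
X(c, z) = 0 (X(c, z) = -1 + 1 = 0)
(X(1, 4)*8)*J - 1*19266 = (0*8)*8 - 1*19266 = 0*8 - 19266 = 0 - 19266 = -19266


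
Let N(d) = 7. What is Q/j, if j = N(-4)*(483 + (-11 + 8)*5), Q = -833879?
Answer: -833879/3276 ≈ -254.54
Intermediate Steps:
j = 3276 (j = 7*(483 + (-11 + 8)*5) = 7*(483 - 3*5) = 7*(483 - 15) = 7*468 = 3276)
Q/j = -833879/3276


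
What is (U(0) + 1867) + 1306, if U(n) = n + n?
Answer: 3173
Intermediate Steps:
U(n) = 2*n
(U(0) + 1867) + 1306 = (2*0 + 1867) + 1306 = (0 + 1867) + 1306 = 1867 + 1306 = 3173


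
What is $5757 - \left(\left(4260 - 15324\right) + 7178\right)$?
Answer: $9643$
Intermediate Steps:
$5757 - \left(\left(4260 - 15324\right) + 7178\right) = 5757 - \left(-11064 + 7178\right) = 5757 - -3886 = 5757 + 3886 = 9643$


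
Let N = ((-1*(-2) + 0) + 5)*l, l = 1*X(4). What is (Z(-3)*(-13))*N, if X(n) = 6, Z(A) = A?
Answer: 1638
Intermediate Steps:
l = 6 (l = 1*6 = 6)
N = 42 (N = ((-1*(-2) + 0) + 5)*6 = ((2 + 0) + 5)*6 = (2 + 5)*6 = 7*6 = 42)
(Z(-3)*(-13))*N = -3*(-13)*42 = 39*42 = 1638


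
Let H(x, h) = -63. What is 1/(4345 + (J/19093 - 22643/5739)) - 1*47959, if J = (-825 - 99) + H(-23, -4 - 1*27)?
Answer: -22812379336062730/475664201623 ≈ -47959.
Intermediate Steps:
J = -987 (J = (-825 - 99) - 63 = -924 - 63 = -987)
1/(4345 + (J/19093 - 22643/5739)) - 1*47959 = 1/(4345 + (-987/19093 - 22643/5739)) - 1*47959 = 1/(4345 + (-987*1/19093 - 22643*1/5739)) - 47959 = 1/(4345 + (-987/19093 - 22643/5739)) - 47959 = 1/(4345 - 437987192/109574727) - 47959 = 1/(475664201623/109574727) - 47959 = 109574727/475664201623 - 47959 = -22812379336062730/475664201623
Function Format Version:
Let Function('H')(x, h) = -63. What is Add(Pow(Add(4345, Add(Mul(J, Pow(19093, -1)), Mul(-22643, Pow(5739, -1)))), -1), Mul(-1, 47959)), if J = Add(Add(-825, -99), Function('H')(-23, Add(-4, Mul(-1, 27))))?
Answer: Rational(-22812379336062730, 475664201623) ≈ -47959.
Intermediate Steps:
J = -987 (J = Add(Add(-825, -99), -63) = Add(-924, -63) = -987)
Add(Pow(Add(4345, Add(Mul(J, Pow(19093, -1)), Mul(-22643, Pow(5739, -1)))), -1), Mul(-1, 47959)) = Add(Pow(Add(4345, Add(Mul(-987, Pow(19093, -1)), Mul(-22643, Pow(5739, -1)))), -1), Mul(-1, 47959)) = Add(Pow(Add(4345, Add(Mul(-987, Rational(1, 19093)), Mul(-22643, Rational(1, 5739)))), -1), -47959) = Add(Pow(Add(4345, Add(Rational(-987, 19093), Rational(-22643, 5739))), -1), -47959) = Add(Pow(Add(4345, Rational(-437987192, 109574727)), -1), -47959) = Add(Pow(Rational(475664201623, 109574727), -1), -47959) = Add(Rational(109574727, 475664201623), -47959) = Rational(-22812379336062730, 475664201623)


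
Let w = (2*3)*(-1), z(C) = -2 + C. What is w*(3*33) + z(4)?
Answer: -592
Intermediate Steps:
w = -6 (w = 6*(-1) = -6)
w*(3*33) + z(4) = -18*33 + (-2 + 4) = -6*99 + 2 = -594 + 2 = -592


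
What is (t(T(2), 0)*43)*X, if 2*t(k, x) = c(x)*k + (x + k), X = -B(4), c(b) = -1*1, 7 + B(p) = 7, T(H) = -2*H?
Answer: 0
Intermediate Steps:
B(p) = 0 (B(p) = -7 + 7 = 0)
c(b) = -1
X = 0 (X = -1*0 = 0)
t(k, x) = x/2 (t(k, x) = (-k + (x + k))/2 = (-k + (k + x))/2 = x/2)
(t(T(2), 0)*43)*X = (((½)*0)*43)*0 = (0*43)*0 = 0*0 = 0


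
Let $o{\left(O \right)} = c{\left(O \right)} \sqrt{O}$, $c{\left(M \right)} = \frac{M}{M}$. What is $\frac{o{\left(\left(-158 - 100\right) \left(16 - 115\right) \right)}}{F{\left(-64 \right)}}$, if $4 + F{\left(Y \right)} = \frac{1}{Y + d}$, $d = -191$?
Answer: $- \frac{765 \sqrt{2838}}{1021} \approx -39.916$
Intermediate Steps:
$c{\left(M \right)} = 1$
$F{\left(Y \right)} = -4 + \frac{1}{-191 + Y}$ ($F{\left(Y \right)} = -4 + \frac{1}{Y - 191} = -4 + \frac{1}{-191 + Y}$)
$o{\left(O \right)} = \sqrt{O}$ ($o{\left(O \right)} = 1 \sqrt{O} = \sqrt{O}$)
$\frac{o{\left(\left(-158 - 100\right) \left(16 - 115\right) \right)}}{F{\left(-64 \right)}} = \frac{\sqrt{\left(-158 - 100\right) \left(16 - 115\right)}}{\frac{1}{-191 - 64} \left(765 - -256\right)} = \frac{\sqrt{\left(-258\right) \left(-99\right)}}{\frac{1}{-255} \left(765 + 256\right)} = \frac{\sqrt{25542}}{\left(- \frac{1}{255}\right) 1021} = \frac{3 \sqrt{2838}}{- \frac{1021}{255}} = 3 \sqrt{2838} \left(- \frac{255}{1021}\right) = - \frac{765 \sqrt{2838}}{1021}$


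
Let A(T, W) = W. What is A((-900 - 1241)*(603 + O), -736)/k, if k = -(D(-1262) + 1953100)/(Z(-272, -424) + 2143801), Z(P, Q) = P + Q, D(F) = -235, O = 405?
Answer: 315465056/390573 ≈ 807.70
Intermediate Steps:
k = -390573/428621 (k = -(-235 + 1953100)/((-272 - 424) + 2143801) = -1952865/(-696 + 2143801) = -1952865/2143105 = -1*390573/428621 = -390573/428621 ≈ -0.91123)
A((-900 - 1241)*(603 + O), -736)/k = -736/(-390573/428621) = -736*(-428621/390573) = 315465056/390573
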